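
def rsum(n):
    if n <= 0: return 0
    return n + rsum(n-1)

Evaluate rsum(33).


rsum(33)
= 33 + 32 + 31 + 30 + 29 + 28 + 27 + 26 + 25 + 24 + 23 + 22 + 21 + 20 + 19 + 18 + 17 + 16 + 15 + 14 + 13 + 12 + 11 + 10 + 9 + 8 + 7 + 6 + 5 + 4 + 3 + 2 + 1 + rsum(0)
= 33 + 32 + 31 + 30 + 29 + 28 + 27 + 26 + 25 + 24 + 23 + 22 + 21 + 20 + 19 + 18 + 17 + 16 + 15 + 14 + 13 + 12 + 11 + 10 + 9 + 8 + 7 + 6 + 5 + 4 + 3 + 2 + 1 + 0
= 561

561


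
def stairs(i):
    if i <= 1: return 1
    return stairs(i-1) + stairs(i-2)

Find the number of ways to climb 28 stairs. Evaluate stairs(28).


Building up from base cases:
stairs(0) = 1
stairs(1) = 1
stairs(2) = stairs(1) + stairs(0) = 1 + 1 = 2
stairs(3) = stairs(2) + stairs(1) = 2 + 1 = 3
stairs(4) = stairs(3) + stairs(2) = 3 + 2 = 5
stairs(5) = stairs(4) + stairs(3) = 5 + 3 = 8
stairs(6) = stairs(5) + stairs(4) = 8 + 5 = 13
stairs(7) = stairs(6) + stairs(5) = 13 + 8 = 21
stairs(8) = stairs(7) + stairs(6) = 21 + 13 = 34
stairs(9) = stairs(8) + stairs(7) = 34 + 21 = 55
stairs(10) = stairs(9) + stairs(8) = 55 + 34 = 89
stairs(11) = stairs(10) + stairs(9) = 89 + 55 = 144
stairs(12) = stairs(11) + stairs(10) = 144 + 89 = 233
stairs(13) = stairs(12) + stairs(11) = 233 + 144 = 377
stairs(14) = stairs(13) + stairs(12) = 377 + 233 = 610
stairs(15) = stairs(14) + stairs(13) = 610 + 377 = 987
stairs(16) = stairs(15) + stairs(14) = 987 + 610 = 1597
stairs(17) = stairs(16) + stairs(15) = 1597 + 987 = 2584
stairs(18) = stairs(17) + stairs(16) = 2584 + 1597 = 4181
stairs(19) = stairs(18) + stairs(17) = 4181 + 2584 = 6765
stairs(20) = stairs(19) + stairs(18) = 6765 + 4181 = 10946
stairs(21) = stairs(20) + stairs(19) = 10946 + 6765 = 17711
stairs(22) = stairs(21) + stairs(20) = 17711 + 10946 = 28657
stairs(23) = stairs(22) + stairs(21) = 28657 + 17711 = 46368
stairs(24) = stairs(23) + stairs(22) = 46368 + 28657 = 75025
stairs(25) = stairs(24) + stairs(23) = 75025 + 46368 = 121393
stairs(26) = stairs(25) + stairs(24) = 121393 + 75025 = 196418
stairs(27) = stairs(26) + stairs(25) = 196418 + 121393 = 317811
stairs(28) = stairs(27) + stairs(26) = 317811 + 196418 = 514229

514229


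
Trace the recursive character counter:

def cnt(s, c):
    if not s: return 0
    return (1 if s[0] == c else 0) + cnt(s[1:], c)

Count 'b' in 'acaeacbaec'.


s[0]='a' != 'b' -> 0
s[0]='c' != 'b' -> 0
s[0]='a' != 'b' -> 0
s[0]='e' != 'b' -> 0
s[0]='a' != 'b' -> 0
s[0]='c' != 'b' -> 0
s[0]='b' == 'b' -> 1
s[0]='a' != 'b' -> 0
s[0]='e' != 'b' -> 0
s[0]='c' != 'b' -> 0
Sum: 0 + 0 + 0 + 0 + 0 + 0 + 1 + 0 + 0 + 0 = 1

1


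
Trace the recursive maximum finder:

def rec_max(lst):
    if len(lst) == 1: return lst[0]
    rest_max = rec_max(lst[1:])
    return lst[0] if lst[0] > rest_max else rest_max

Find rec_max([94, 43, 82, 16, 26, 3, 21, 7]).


rec_max([94, 43, 82, 16, 26, 3, 21, 7]): compare 94 with rec_max([43, 82, 16, 26, 3, 21, 7])
rec_max([43, 82, 16, 26, 3, 21, 7]): compare 43 with rec_max([82, 16, 26, 3, 21, 7])
rec_max([82, 16, 26, 3, 21, 7]): compare 82 with rec_max([16, 26, 3, 21, 7])
rec_max([16, 26, 3, 21, 7]): compare 16 with rec_max([26, 3, 21, 7])
rec_max([26, 3, 21, 7]): compare 26 with rec_max([3, 21, 7])
rec_max([3, 21, 7]): compare 3 with rec_max([21, 7])
rec_max([21, 7]): compare 21 with rec_max([7])
rec_max([7]) = 7  (base case)
Compare 21 with 7 -> 21
Compare 3 with 21 -> 21
Compare 26 with 21 -> 26
Compare 16 with 26 -> 26
Compare 82 with 26 -> 82
Compare 43 with 82 -> 82
Compare 94 with 82 -> 94

94


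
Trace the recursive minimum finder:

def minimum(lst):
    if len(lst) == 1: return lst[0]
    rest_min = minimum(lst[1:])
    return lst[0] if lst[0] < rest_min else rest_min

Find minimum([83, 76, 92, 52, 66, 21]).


minimum([83, 76, 92, 52, 66, 21]): compare 83 with minimum([76, 92, 52, 66, 21])
minimum([76, 92, 52, 66, 21]): compare 76 with minimum([92, 52, 66, 21])
minimum([92, 52, 66, 21]): compare 92 with minimum([52, 66, 21])
minimum([52, 66, 21]): compare 52 with minimum([66, 21])
minimum([66, 21]): compare 66 with minimum([21])
minimum([21]) = 21  (base case)
Compare 66 with 21 -> 21
Compare 52 with 21 -> 21
Compare 92 with 21 -> 21
Compare 76 with 21 -> 21
Compare 83 with 21 -> 21

21


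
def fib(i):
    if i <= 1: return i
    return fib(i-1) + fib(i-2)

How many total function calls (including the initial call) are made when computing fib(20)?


Let C(n) = total calls for fib(n)
C(0) = 1, C(1) = 1
C(2) = 1 + C(1) + C(0) = 1 + 1 + 1 = 3
C(3) = 1 + C(2) + C(1) = 1 + 3 + 1 = 5
C(4) = 1 + C(3) + C(2) = 1 + 5 + 3 = 9
C(5) = 1 + C(4) + C(3) = 1 + 9 + 5 = 15
C(6) = 1 + C(5) + C(4) = 1 + 15 + 9 = 25
C(7) = 1 + C(6) + C(5) = 1 + 25 + 15 = 41
C(8) = 1 + C(7) + C(6) = 1 + 41 + 25 = 67
C(9) = 1 + C(8) + C(7) = 1 + 67 + 41 = 109
C(10) = 1 + C(9) + C(8) = 1 + 109 + 67 = 177
C(11) = 1 + C(10) + C(9) = 1 + 177 + 109 = 287
C(12) = 1 + C(11) + C(10) = 1 + 287 + 177 = 465
C(13) = 1 + C(12) + C(11) = 1 + 465 + 287 = 753
C(14) = 1 + C(13) + C(12) = 1 + 753 + 465 = 1219
C(15) = 1 + C(14) + C(13) = 1 + 1219 + 753 = 1973
C(16) = 1 + C(15) + C(14) = 1 + 1973 + 1219 = 3193
C(17) = 1 + C(16) + C(15) = 1 + 3193 + 1973 = 5167
C(18) = 1 + C(17) + C(16) = 1 + 5167 + 3193 = 8361
C(19) = 1 + C(18) + C(17) = 1 + 8361 + 5167 = 13529
C(20) = 1 + C(19) + C(18) = 1 + 13529 + 8361 = 21891

21891


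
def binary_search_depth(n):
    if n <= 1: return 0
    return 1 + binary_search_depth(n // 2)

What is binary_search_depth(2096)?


2096 / 2 = 1048
1048 / 2 = 524
524 / 2 = 262
262 / 2 = 131
131 / 2 = 65
65 / 2 = 32
32 / 2 = 16
16 / 2 = 8
8 / 2 = 4
4 / 2 = 2
2 / 2 = 1
Reached 1 after 11 halvings

11


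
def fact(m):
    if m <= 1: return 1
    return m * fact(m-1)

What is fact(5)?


fact(5)
= 5 * fact(4)
= 5 * 4 * fact(3)
= 5 * 4 * 3 * fact(2)
= 5 * 4 * 3 * 2 * fact(1)
= 5 * 4 * 3 * 2 * 1
= 120

120


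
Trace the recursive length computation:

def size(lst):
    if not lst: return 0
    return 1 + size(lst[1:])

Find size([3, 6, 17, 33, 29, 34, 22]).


size([3, 6, 17, 33, 29, 34, 22]) = 1 + size([6, 17, 33, 29, 34, 22])
size([6, 17, 33, 29, 34, 22]) = 1 + size([17, 33, 29, 34, 22])
size([17, 33, 29, 34, 22]) = 1 + size([33, 29, 34, 22])
size([33, 29, 34, 22]) = 1 + size([29, 34, 22])
size([29, 34, 22]) = 1 + size([34, 22])
size([34, 22]) = 1 + size([22])
size([22]) = 1 + size([])
size([]) = 0  (base case)
Unwinding: 1 + 1 + 1 + 1 + 1 + 1 + 1 + 0 = 7

7


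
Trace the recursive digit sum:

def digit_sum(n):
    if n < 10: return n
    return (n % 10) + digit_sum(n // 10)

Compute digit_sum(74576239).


digit_sum(74576239) = 9 + digit_sum(7457623)
digit_sum(7457623) = 3 + digit_sum(745762)
digit_sum(745762) = 2 + digit_sum(74576)
digit_sum(74576) = 6 + digit_sum(7457)
digit_sum(7457) = 7 + digit_sum(745)
digit_sum(745) = 5 + digit_sum(74)
digit_sum(74) = 4 + digit_sum(7)
digit_sum(7) = 7  (base case)
Total: 9 + 3 + 2 + 6 + 7 + 5 + 4 + 7 = 43

43


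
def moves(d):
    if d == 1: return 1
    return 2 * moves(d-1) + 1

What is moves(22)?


moves(22) = 2 * moves(21) + 1
moves(21) = 2 * moves(20) + 1
moves(20) = 2 * moves(19) + 1
moves(19) = 2 * moves(18) + 1
moves(18) = 2 * moves(17) + 1
moves(17) = 2 * moves(16) + 1
moves(16) = 2 * moves(15) + 1
moves(15) = 2 * moves(14) + 1
moves(14) = 2 * moves(13) + 1
moves(13) = 2 * moves(12) + 1
moves(12) = 2 * moves(11) + 1
moves(11) = 2 * moves(10) + 1
moves(10) = 2 * moves(9) + 1
moves(9) = 2 * moves(8) + 1
moves(8) = 2 * moves(7) + 1
moves(7) = 2 * moves(6) + 1
moves(6) = 2 * moves(5) + 1
moves(5) = 2 * moves(4) + 1
moves(4) = 2 * moves(3) + 1
moves(3) = 2 * moves(2) + 1
moves(2) = 2 * moves(1) + 1
moves(1) = 1  (base case)
moves(2) = 2 * 1 + 1 = 3
moves(3) = 2 * 3 + 1 = 7
moves(4) = 2 * 7 + 1 = 15
moves(5) = 2 * 15 + 1 = 31
moves(6) = 2 * 31 + 1 = 63
moves(7) = 2 * 63 + 1 = 127
moves(8) = 2 * 127 + 1 = 255
moves(9) = 2 * 255 + 1 = 511
moves(10) = 2 * 511 + 1 = 1023
moves(11) = 2 * 1023 + 1 = 2047
moves(12) = 2 * 2047 + 1 = 4095
moves(13) = 2 * 4095 + 1 = 8191
moves(14) = 2 * 8191 + 1 = 16383
moves(15) = 2 * 16383 + 1 = 32767
moves(16) = 2 * 32767 + 1 = 65535
moves(17) = 2 * 65535 + 1 = 131071
moves(18) = 2 * 131071 + 1 = 262143
moves(19) = 2 * 262143 + 1 = 524287
moves(20) = 2 * 524287 + 1 = 1048575
moves(21) = 2 * 1048575 + 1 = 2097151
moves(22) = 2 * 2097151 + 1 = 4194303

4194303


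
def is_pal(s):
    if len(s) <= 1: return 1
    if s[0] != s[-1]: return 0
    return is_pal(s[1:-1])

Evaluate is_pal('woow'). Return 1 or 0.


is_pal('woow'): s[0]='w' == s[-1]='w' -> check is_pal('oo')
is_pal('oo'): s[0]='o' == s[-1]='o' -> check is_pal('')
is_pal(''): len <= 1 -> return 1  (base case)
Result: 1 (palindrome)

1


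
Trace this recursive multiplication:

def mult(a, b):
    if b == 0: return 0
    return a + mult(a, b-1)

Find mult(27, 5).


mult(27, 5) = 27 + mult(27, 4)
mult(27, 4) = 27 + mult(27, 3)
mult(27, 3) = 27 + mult(27, 2)
mult(27, 2) = 27 + mult(27, 1)
mult(27, 1) = 27 + mult(27, 0)
mult(27, 0) = 0  (base case)
Total: 27 + 27 + 27 + 27 + 27 + 0 = 135

135


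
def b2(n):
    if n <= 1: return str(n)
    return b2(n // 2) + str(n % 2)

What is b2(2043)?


b2(2043) = b2(1021) + '1'
b2(1021) = b2(510) + '1'
b2(510) = b2(255) + '0'
b2(255) = b2(127) + '1'
b2(127) = b2(63) + '1'
b2(63) = b2(31) + '1'
b2(31) = b2(15) + '1'
b2(15) = b2(7) + '1'
b2(7) = b2(3) + '1'
b2(3) = b2(1) + '1'
b2(1) = '1'  (base case)
Concatenating: '1' + '1' + '1' + '1' + '1' + '1' + '1' + '1' + '0' + '1' + '1' = '11111111011'

11111111011


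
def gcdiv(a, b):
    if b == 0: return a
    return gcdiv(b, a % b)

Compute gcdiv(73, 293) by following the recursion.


gcdiv(73, 293) = gcdiv(293, 73)
gcdiv(293, 73) = gcdiv(73, 1)
gcdiv(73, 1) = gcdiv(1, 0)
gcdiv(1, 0) = 1  (base case)

1


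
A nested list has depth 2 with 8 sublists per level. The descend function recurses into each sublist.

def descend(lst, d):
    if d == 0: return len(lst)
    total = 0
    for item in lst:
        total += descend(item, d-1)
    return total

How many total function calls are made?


At depth 0 (root): 1 call
At depth 1: each of 1 parents calls descend on 8 children = 8 calls
At depth 2: each of 8 parents calls descend on 8 children = 64 calls
Total: 1 + 8 + 64 = 73

73


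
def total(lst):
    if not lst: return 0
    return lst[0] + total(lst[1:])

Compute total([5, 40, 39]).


total([5, 40, 39]) = 5 + total([40, 39])
total([40, 39]) = 40 + total([39])
total([39]) = 39 + total([])
total([]) = 0  (base case)
Total: 5 + 40 + 39 + 0 = 84

84


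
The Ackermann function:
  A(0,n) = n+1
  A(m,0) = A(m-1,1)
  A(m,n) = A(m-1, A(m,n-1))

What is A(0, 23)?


A(0, 23) = 24
Result: A(0, 23) = 24

24


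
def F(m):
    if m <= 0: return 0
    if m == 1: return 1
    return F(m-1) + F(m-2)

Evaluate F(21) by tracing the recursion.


Computing F(21) bottom-up:
F(0) = 0
F(1) = 1
F(2) = F(1) + F(0) = 1 + 0 = 1
F(3) = F(2) + F(1) = 1 + 1 = 2
F(4) = F(3) + F(2) = 2 + 1 = 3
F(5) = F(4) + F(3) = 3 + 2 = 5
F(6) = F(5) + F(4) = 5 + 3 = 8
F(7) = F(6) + F(5) = 8 + 5 = 13
F(8) = F(7) + F(6) = 13 + 8 = 21
F(9) = F(8) + F(7) = 21 + 13 = 34
F(10) = F(9) + F(8) = 34 + 21 = 55
F(11) = F(10) + F(9) = 55 + 34 = 89
F(12) = F(11) + F(10) = 89 + 55 = 144
F(13) = F(12) + F(11) = 144 + 89 = 233
F(14) = F(13) + F(12) = 233 + 144 = 377
F(15) = F(14) + F(13) = 377 + 233 = 610
F(16) = F(15) + F(14) = 610 + 377 = 987
F(17) = F(16) + F(15) = 987 + 610 = 1597
F(18) = F(17) + F(16) = 1597 + 987 = 2584
F(19) = F(18) + F(17) = 2584 + 1597 = 4181
F(20) = F(19) + F(18) = 4181 + 2584 = 6765
F(21) = F(20) + F(19) = 6765 + 4181 = 10946

10946


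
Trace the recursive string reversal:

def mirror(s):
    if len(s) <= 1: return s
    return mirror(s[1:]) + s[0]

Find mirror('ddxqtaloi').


mirror('ddxqtaloi') = mirror('dxqtaloi') + 'd'
mirror('dxqtaloi') = mirror('xqtaloi') + 'd'
mirror('xqtaloi') = mirror('qtaloi') + 'x'
mirror('qtaloi') = mirror('taloi') + 'q'
mirror('taloi') = mirror('aloi') + 't'
mirror('aloi') = mirror('loi') + 'a'
mirror('loi') = mirror('oi') + 'l'
mirror('oi') = mirror('i') + 'o'
mirror('i') = 'i'  (base case)
Concatenating: 'i' + 'o' + 'l' + 'a' + 't' + 'q' + 'x' + 'd' + 'd' = 'iolatqxdd'

iolatqxdd


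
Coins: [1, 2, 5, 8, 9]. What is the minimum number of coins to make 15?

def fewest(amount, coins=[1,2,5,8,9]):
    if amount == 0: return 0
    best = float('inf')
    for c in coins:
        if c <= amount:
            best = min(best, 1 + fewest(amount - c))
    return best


Building up with DP:
fewest(0) = 0
fewest(1) = min(1+fewest(0)=1+0=1) = 1
fewest(2) = min(1+fewest(1)=1+1=2, 1+fewest(0)=1+0=1) = 1
fewest(3) = min(1+fewest(2)=1+1=2, 1+fewest(1)=1+1=2) = 2
fewest(4) = min(1+fewest(3)=1+2=3, 1+fewest(2)=1+1=2) = 2
fewest(5) = min(1+fewest(4)=1+2=3, 1+fewest(3)=1+2=3, 1+fewest(0)=1+0=1) = 1
fewest(6) = min(1+fewest(5)=1+1=2, 1+fewest(4)=1+2=3, 1+fewest(1)=1+1=2) = 2
fewest(7) = min(1+fewest(6)=1+2=3, 1+fewest(5)=1+1=2, 1+fewest(2)=1+1=2) = 2
fewest(8) = min(1+fewest(7)=1+2=3, 1+fewest(6)=1+2=3, 1+fewest(3)=1+2=3, 1+fewest(0)=1+0=1) = 1
fewest(9) = min(1+fewest(8)=1+1=2, 1+fewest(7)=1+2=3, 1+fewest(4)=1+2=3, 1+fewest(1)=1+1=2, 1+fewest(0)=1+0=1) = 1
fewest(10) = min(1+fewest(9)=1+1=2, 1+fewest(8)=1+1=2, 1+fewest(5)=1+1=2, 1+fewest(2)=1+1=2, 1+fewest(1)=1+1=2) = 2
fewest(11) = min(1+fewest(10)=1+2=3, 1+fewest(9)=1+1=2, 1+fewest(6)=1+2=3, 1+fewest(3)=1+2=3, 1+fewest(2)=1+1=2) = 2
fewest(12) = min(1+fewest(11)=1+2=3, 1+fewest(10)=1+2=3, 1+fewest(7)=1+2=3, 1+fewest(4)=1+2=3, 1+fewest(3)=1+2=3) = 3
fewest(13) = min(1+fewest(12)=1+3=4, 1+fewest(11)=1+2=3, 1+fewest(8)=1+1=2, 1+fewest(5)=1+1=2, 1+fewest(4)=1+2=3) = 2
fewest(14) = min(1+fewest(13)=1+2=3, 1+fewest(12)=1+3=4, 1+fewest(9)=1+1=2, 1+fewest(6)=1+2=3, 1+fewest(5)=1+1=2) = 2
fewest(15) = min(1+fewest(14)=1+2=3, 1+fewest(13)=1+2=3, 1+fewest(10)=1+2=3, 1+fewest(7)=1+2=3, 1+fewest(6)=1+2=3) = 3

3


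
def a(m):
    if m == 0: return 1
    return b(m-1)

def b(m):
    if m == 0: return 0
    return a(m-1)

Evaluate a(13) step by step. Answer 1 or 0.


a(13) = b(12)
b(12) = a(11)
a(11) = b(10)
b(10) = a(9)
a(9) = b(8)
b(8) = a(7)
a(7) = b(6)
b(6) = a(5)
a(5) = b(4)
b(4) = a(3)
a(3) = b(2)
b(2) = a(1)
a(1) = b(0)
b(0) = 0  (base case)
Result: 0

0


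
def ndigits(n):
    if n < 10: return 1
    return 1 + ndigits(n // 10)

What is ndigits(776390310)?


ndigits(776390310) = 1 + ndigits(77639031)
ndigits(77639031) = 1 + ndigits(7763903)
ndigits(7763903) = 1 + ndigits(776390)
ndigits(776390) = 1 + ndigits(77639)
ndigits(77639) = 1 + ndigits(7763)
ndigits(7763) = 1 + ndigits(776)
ndigits(776) = 1 + ndigits(77)
ndigits(77) = 1 + ndigits(7)
ndigits(7) = 1  (base case: 7 < 10)
Unwinding: 1 + 1 + 1 + 1 + 1 + 1 + 1 + 1 + 1 = 9

9


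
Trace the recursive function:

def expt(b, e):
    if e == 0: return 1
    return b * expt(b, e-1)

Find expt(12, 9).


expt(12, 9)
= 12 * expt(12, 8)
= 12 * 12 * expt(12, 7)
= 12 * 12 * 12 * expt(12, 6)
= 12 * 12 * 12 * 12 * expt(12, 5)
= 12 * 12 * 12 * 12 * 12 * expt(12, 4)
= 12 * 12 * 12 * 12 * 12 * 12 * expt(12, 3)
= 12 * 12 * 12 * 12 * 12 * 12 * 12 * expt(12, 2)
= 12 * 12 * 12 * 12 * 12 * 12 * 12 * 12 * expt(12, 1)
= 12 * 12 * 12 * 12 * 12 * 12 * 12 * 12 * 12 * expt(12, 0)
= 12 * 12 * 12 * 12 * 12 * 12 * 12 * 12 * 12 * 1
= 5159780352

5159780352


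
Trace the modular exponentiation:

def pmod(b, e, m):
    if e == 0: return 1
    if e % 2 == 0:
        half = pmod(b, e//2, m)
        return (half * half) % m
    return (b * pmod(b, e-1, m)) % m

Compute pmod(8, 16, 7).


pmod(8, 16, 7): e is even, compute pmod(8, 8, 7)
  pmod(8, 8, 7): e is even, compute pmod(8, 4, 7)
    pmod(8, 4, 7): e is even, compute pmod(8, 2, 7)
      pmod(8, 2, 7): e is even, compute pmod(8, 1, 7)
        pmod(8, 1, 7): e is odd, compute pmod(8, 0, 7)
          pmod(8, 0, 7) = 1
        (8 * 1) % 7 = 1
      half=1, (1*1) % 7 = 1
    half=1, (1*1) % 7 = 1
  half=1, (1*1) % 7 = 1
half=1, (1*1) % 7 = 1

1


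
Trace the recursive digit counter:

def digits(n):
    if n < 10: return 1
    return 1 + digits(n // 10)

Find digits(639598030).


digits(639598030) = 1 + digits(63959803)
digits(63959803) = 1 + digits(6395980)
digits(6395980) = 1 + digits(639598)
digits(639598) = 1 + digits(63959)
digits(63959) = 1 + digits(6395)
digits(6395) = 1 + digits(639)
digits(639) = 1 + digits(63)
digits(63) = 1 + digits(6)
digits(6) = 1  (base case: 6 < 10)
Unwinding: 1 + 1 + 1 + 1 + 1 + 1 + 1 + 1 + 1 = 9

9


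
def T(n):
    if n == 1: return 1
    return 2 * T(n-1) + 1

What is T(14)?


T(14) = 2 * T(13) + 1
T(13) = 2 * T(12) + 1
T(12) = 2 * T(11) + 1
T(11) = 2 * T(10) + 1
T(10) = 2 * T(9) + 1
T(9) = 2 * T(8) + 1
T(8) = 2 * T(7) + 1
T(7) = 2 * T(6) + 1
T(6) = 2 * T(5) + 1
T(5) = 2 * T(4) + 1
T(4) = 2 * T(3) + 1
T(3) = 2 * T(2) + 1
T(2) = 2 * T(1) + 1
T(1) = 1  (base case)
T(2) = 2 * 1 + 1 = 3
T(3) = 2 * 3 + 1 = 7
T(4) = 2 * 7 + 1 = 15
T(5) = 2 * 15 + 1 = 31
T(6) = 2 * 31 + 1 = 63
T(7) = 2 * 63 + 1 = 127
T(8) = 2 * 127 + 1 = 255
T(9) = 2 * 255 + 1 = 511
T(10) = 2 * 511 + 1 = 1023
T(11) = 2 * 1023 + 1 = 2047
T(12) = 2 * 2047 + 1 = 4095
T(13) = 2 * 4095 + 1 = 8191
T(14) = 2 * 8191 + 1 = 16383

16383


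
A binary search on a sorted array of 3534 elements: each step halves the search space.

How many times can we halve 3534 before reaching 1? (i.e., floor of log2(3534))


3534 / 2 = 1767
1767 / 2 = 883
883 / 2 = 441
441 / 2 = 220
220 / 2 = 110
110 / 2 = 55
55 / 2 = 27
27 / 2 = 13
13 / 2 = 6
6 / 2 = 3
3 / 2 = 1
Reached 1 after 11 halvings

11


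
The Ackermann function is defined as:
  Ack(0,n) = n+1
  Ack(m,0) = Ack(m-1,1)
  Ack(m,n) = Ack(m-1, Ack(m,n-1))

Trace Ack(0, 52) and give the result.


Ack(0, 52) = 53
Result: Ack(0, 52) = 53

53


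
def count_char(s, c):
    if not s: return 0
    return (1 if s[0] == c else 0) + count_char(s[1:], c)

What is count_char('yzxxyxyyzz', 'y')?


s[0]='y' == 'y' -> 1
s[0]='z' != 'y' -> 0
s[0]='x' != 'y' -> 0
s[0]='x' != 'y' -> 0
s[0]='y' == 'y' -> 1
s[0]='x' != 'y' -> 0
s[0]='y' == 'y' -> 1
s[0]='y' == 'y' -> 1
s[0]='z' != 'y' -> 0
s[0]='z' != 'y' -> 0
Sum: 1 + 0 + 0 + 0 + 1 + 0 + 1 + 1 + 0 + 0 = 4

4


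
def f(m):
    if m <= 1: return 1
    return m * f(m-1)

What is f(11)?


f(11)
= 11 * f(10)
= 11 * 10 * f(9)
= 11 * 10 * 9 * f(8)
= 11 * 10 * 9 * 8 * f(7)
= 11 * 10 * 9 * 8 * 7 * f(6)
= 11 * 10 * 9 * 8 * 7 * 6 * f(5)
= 11 * 10 * 9 * 8 * 7 * 6 * 5 * f(4)
= 11 * 10 * 9 * 8 * 7 * 6 * 5 * 4 * f(3)
= 11 * 10 * 9 * 8 * 7 * 6 * 5 * 4 * 3 * f(2)
= 11 * 10 * 9 * 8 * 7 * 6 * 5 * 4 * 3 * 2 * f(1)
= 11 * 10 * 9 * 8 * 7 * 6 * 5 * 4 * 3 * 2 * 1
= 39916800

39916800


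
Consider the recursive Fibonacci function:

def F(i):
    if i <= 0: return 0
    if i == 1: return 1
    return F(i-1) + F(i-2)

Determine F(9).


Computing F(9) bottom-up:
F(0) = 0
F(1) = 1
F(2) = F(1) + F(0) = 1 + 0 = 1
F(3) = F(2) + F(1) = 1 + 1 = 2
F(4) = F(3) + F(2) = 2 + 1 = 3
F(5) = F(4) + F(3) = 3 + 2 = 5
F(6) = F(5) + F(4) = 5 + 3 = 8
F(7) = F(6) + F(5) = 8 + 5 = 13
F(8) = F(7) + F(6) = 13 + 8 = 21
F(9) = F(8) + F(7) = 21 + 13 = 34

34


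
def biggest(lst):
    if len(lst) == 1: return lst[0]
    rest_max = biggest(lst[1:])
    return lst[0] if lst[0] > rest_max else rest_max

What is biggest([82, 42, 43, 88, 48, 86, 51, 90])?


biggest([82, 42, 43, 88, 48, 86, 51, 90]): compare 82 with biggest([42, 43, 88, 48, 86, 51, 90])
biggest([42, 43, 88, 48, 86, 51, 90]): compare 42 with biggest([43, 88, 48, 86, 51, 90])
biggest([43, 88, 48, 86, 51, 90]): compare 43 with biggest([88, 48, 86, 51, 90])
biggest([88, 48, 86, 51, 90]): compare 88 with biggest([48, 86, 51, 90])
biggest([48, 86, 51, 90]): compare 48 with biggest([86, 51, 90])
biggest([86, 51, 90]): compare 86 with biggest([51, 90])
biggest([51, 90]): compare 51 with biggest([90])
biggest([90]) = 90  (base case)
Compare 51 with 90 -> 90
Compare 86 with 90 -> 90
Compare 48 with 90 -> 90
Compare 88 with 90 -> 90
Compare 43 with 90 -> 90
Compare 42 with 90 -> 90
Compare 82 with 90 -> 90

90


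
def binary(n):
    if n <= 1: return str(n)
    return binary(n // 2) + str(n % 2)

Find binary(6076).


binary(6076) = binary(3038) + '0'
binary(3038) = binary(1519) + '0'
binary(1519) = binary(759) + '1'
binary(759) = binary(379) + '1'
binary(379) = binary(189) + '1'
binary(189) = binary(94) + '1'
binary(94) = binary(47) + '0'
binary(47) = binary(23) + '1'
binary(23) = binary(11) + '1'
binary(11) = binary(5) + '1'
binary(5) = binary(2) + '1'
binary(2) = binary(1) + '0'
binary(1) = '1'  (base case)
Concatenating: '1' + '0' + '1' + '1' + '1' + '1' + '0' + '1' + '1' + '1' + '1' + '0' + '0' = '1011110111100'

1011110111100


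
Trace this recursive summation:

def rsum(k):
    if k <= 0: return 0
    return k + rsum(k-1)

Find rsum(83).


rsum(83)
= 83 + 82 + 81 + 80 + 79 + 78 + 77 + 76 + 75 + 74 + 73 + 72 + 71 + 70 + 69 + 68 + 67 + 66 + 65 + 64 + 63 + 62 + 61 + 60 + 59 + 58 + 57 + 56 + 55 + 54 + 53 + 52 + 51 + 50 + 49 + 48 + 47 + 46 + 45 + 44 + 43 + 42 + 41 + 40 + 39 + 38 + 37 + 36 + 35 + 34 + 33 + 32 + 31 + 30 + 29 + 28 + 27 + 26 + 25 + 24 + 23 + 22 + 21 + 20 + 19 + 18 + 17 + 16 + 15 + 14 + 13 + 12 + 11 + 10 + 9 + 8 + 7 + 6 + 5 + 4 + 3 + 2 + 1 + rsum(0)
= 83 + 82 + 81 + 80 + 79 + 78 + 77 + 76 + 75 + 74 + 73 + 72 + 71 + 70 + 69 + 68 + 67 + 66 + 65 + 64 + 63 + 62 + 61 + 60 + 59 + 58 + 57 + 56 + 55 + 54 + 53 + 52 + 51 + 50 + 49 + 48 + 47 + 46 + 45 + 44 + 43 + 42 + 41 + 40 + 39 + 38 + 37 + 36 + 35 + 34 + 33 + 32 + 31 + 30 + 29 + 28 + 27 + 26 + 25 + 24 + 23 + 22 + 21 + 20 + 19 + 18 + 17 + 16 + 15 + 14 + 13 + 12 + 11 + 10 + 9 + 8 + 7 + 6 + 5 + 4 + 3 + 2 + 1 + 0
= 3486

3486


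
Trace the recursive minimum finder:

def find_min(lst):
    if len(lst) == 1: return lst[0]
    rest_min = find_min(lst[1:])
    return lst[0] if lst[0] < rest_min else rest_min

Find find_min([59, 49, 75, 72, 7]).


find_min([59, 49, 75, 72, 7]): compare 59 with find_min([49, 75, 72, 7])
find_min([49, 75, 72, 7]): compare 49 with find_min([75, 72, 7])
find_min([75, 72, 7]): compare 75 with find_min([72, 7])
find_min([72, 7]): compare 72 with find_min([7])
find_min([7]) = 7  (base case)
Compare 72 with 7 -> 7
Compare 75 with 7 -> 7
Compare 49 with 7 -> 7
Compare 59 with 7 -> 7

7


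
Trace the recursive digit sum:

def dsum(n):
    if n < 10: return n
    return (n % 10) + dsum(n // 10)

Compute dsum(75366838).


dsum(75366838) = 8 + dsum(7536683)
dsum(7536683) = 3 + dsum(753668)
dsum(753668) = 8 + dsum(75366)
dsum(75366) = 6 + dsum(7536)
dsum(7536) = 6 + dsum(753)
dsum(753) = 3 + dsum(75)
dsum(75) = 5 + dsum(7)
dsum(7) = 7  (base case)
Total: 8 + 3 + 8 + 6 + 6 + 3 + 5 + 7 = 46

46


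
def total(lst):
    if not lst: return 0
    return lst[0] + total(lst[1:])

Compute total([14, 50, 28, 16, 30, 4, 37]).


total([14, 50, 28, 16, 30, 4, 37]) = 14 + total([50, 28, 16, 30, 4, 37])
total([50, 28, 16, 30, 4, 37]) = 50 + total([28, 16, 30, 4, 37])
total([28, 16, 30, 4, 37]) = 28 + total([16, 30, 4, 37])
total([16, 30, 4, 37]) = 16 + total([30, 4, 37])
total([30, 4, 37]) = 30 + total([4, 37])
total([4, 37]) = 4 + total([37])
total([37]) = 37 + total([])
total([]) = 0  (base case)
Total: 14 + 50 + 28 + 16 + 30 + 4 + 37 + 0 = 179

179


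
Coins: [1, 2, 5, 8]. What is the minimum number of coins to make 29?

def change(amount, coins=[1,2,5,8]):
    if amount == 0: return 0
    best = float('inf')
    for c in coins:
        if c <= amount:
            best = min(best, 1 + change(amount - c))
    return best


Building up with DP:
change(0) = 0
change(1) = min(1+change(0)=1+0=1) = 1
change(2) = min(1+change(1)=1+1=2, 1+change(0)=1+0=1) = 1
change(3) = min(1+change(2)=1+1=2, 1+change(1)=1+1=2) = 2
change(4) = min(1+change(3)=1+2=3, 1+change(2)=1+1=2) = 2
change(5) = min(1+change(4)=1+2=3, 1+change(3)=1+2=3, 1+change(0)=1+0=1) = 1
change(6) = min(1+change(5)=1+1=2, 1+change(4)=1+2=3, 1+change(1)=1+1=2) = 2
change(7) = min(1+change(6)=1+2=3, 1+change(5)=1+1=2, 1+change(2)=1+1=2) = 2
change(8) = min(1+change(7)=1+2=3, 1+change(6)=1+2=3, 1+change(3)=1+2=3, 1+change(0)=1+0=1) = 1
change(9) = min(1+change(8)=1+1=2, 1+change(7)=1+2=3, 1+change(4)=1+2=3, 1+change(1)=1+1=2) = 2
change(10) = min(1+change(9)=1+2=3, 1+change(8)=1+1=2, 1+change(5)=1+1=2, 1+change(2)=1+1=2) = 2
change(11) = min(1+change(10)=1+2=3, 1+change(9)=1+2=3, 1+change(6)=1+2=3, 1+change(3)=1+2=3) = 3
change(12) = min(1+change(11)=1+3=4, 1+change(10)=1+2=3, 1+change(7)=1+2=3, 1+change(4)=1+2=3) = 3
change(13) = min(1+change(12)=1+3=4, 1+change(11)=1+3=4, 1+change(8)=1+1=2, 1+change(5)=1+1=2) = 2
change(14) = min(1+change(13)=1+2=3, 1+change(12)=1+3=4, 1+change(9)=1+2=3, 1+change(6)=1+2=3) = 3
change(15) = min(1+change(14)=1+3=4, 1+change(13)=1+2=3, 1+change(10)=1+2=3, 1+change(7)=1+2=3) = 3
change(16) = min(1+change(15)=1+3=4, 1+change(14)=1+3=4, 1+change(11)=1+3=4, 1+change(8)=1+1=2) = 2
change(17) = min(1+change(16)=1+2=3, 1+change(15)=1+3=4, 1+change(12)=1+3=4, 1+change(9)=1+2=3) = 3
change(18) = min(1+change(17)=1+3=4, 1+change(16)=1+2=3, 1+change(13)=1+2=3, 1+change(10)=1+2=3) = 3
change(19) = min(1+change(18)=1+3=4, 1+change(17)=1+3=4, 1+change(14)=1+3=4, 1+change(11)=1+3=4) = 4
change(20) = min(1+change(19)=1+4=5, 1+change(18)=1+3=4, 1+change(15)=1+3=4, 1+change(12)=1+3=4) = 4
change(21) = min(1+change(20)=1+4=5, 1+change(19)=1+4=5, 1+change(16)=1+2=3, 1+change(13)=1+2=3) = 3
change(22) = min(1+change(21)=1+3=4, 1+change(20)=1+4=5, 1+change(17)=1+3=4, 1+change(14)=1+3=4) = 4
change(23) = min(1+change(22)=1+4=5, 1+change(21)=1+3=4, 1+change(18)=1+3=4, 1+change(15)=1+3=4) = 4
change(24) = min(1+change(23)=1+4=5, 1+change(22)=1+4=5, 1+change(19)=1+4=5, 1+change(16)=1+2=3) = 3
change(25) = min(1+change(24)=1+3=4, 1+change(23)=1+4=5, 1+change(20)=1+4=5, 1+change(17)=1+3=4) = 4
change(26) = min(1+change(25)=1+4=5, 1+change(24)=1+3=4, 1+change(21)=1+3=4, 1+change(18)=1+3=4) = 4
change(27) = min(1+change(26)=1+4=5, 1+change(25)=1+4=5, 1+change(22)=1+4=5, 1+change(19)=1+4=5) = 5
change(28) = min(1+change(27)=1+5=6, 1+change(26)=1+4=5, 1+change(23)=1+4=5, 1+change(20)=1+4=5) = 5
change(29) = min(1+change(28)=1+5=6, 1+change(27)=1+5=6, 1+change(24)=1+3=4, 1+change(21)=1+3=4) = 4

4


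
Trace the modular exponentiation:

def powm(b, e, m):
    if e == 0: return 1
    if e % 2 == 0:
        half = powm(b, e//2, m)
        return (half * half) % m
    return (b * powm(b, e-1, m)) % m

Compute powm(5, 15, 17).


powm(5, 15, 17): e is odd, compute powm(5, 14, 17)
  powm(5, 14, 17): e is even, compute powm(5, 7, 17)
    powm(5, 7, 17): e is odd, compute powm(5, 6, 17)
      powm(5, 6, 17): e is even, compute powm(5, 3, 17)
        powm(5, 3, 17): e is odd, compute powm(5, 2, 17)
          powm(5, 2, 17): e is even, compute powm(5, 1, 17)
          powm(5, 1, 17): e is odd, compute powm(5, 0, 17)
          powm(5, 0, 17) = 1
          (5 * 1) % 17 = 5
          half=5, (5*5) % 17 = 8
        (5 * 8) % 17 = 6
      half=6, (6*6) % 17 = 2
    (5 * 2) % 17 = 10
  half=10, (10*10) % 17 = 15
(5 * 15) % 17 = 7

7


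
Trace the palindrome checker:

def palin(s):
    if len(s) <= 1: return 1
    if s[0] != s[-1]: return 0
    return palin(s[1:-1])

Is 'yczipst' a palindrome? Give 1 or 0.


palin('yczipst'): s[0]='y' != s[-1]='t' -> return 0
Result: 0 (not a palindrome)

0


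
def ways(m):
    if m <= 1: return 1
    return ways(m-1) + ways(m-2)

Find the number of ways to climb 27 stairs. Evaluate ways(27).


Building up from base cases:
ways(0) = 1
ways(1) = 1
ways(2) = ways(1) + ways(0) = 1 + 1 = 2
ways(3) = ways(2) + ways(1) = 2 + 1 = 3
ways(4) = ways(3) + ways(2) = 3 + 2 = 5
ways(5) = ways(4) + ways(3) = 5 + 3 = 8
ways(6) = ways(5) + ways(4) = 8 + 5 = 13
ways(7) = ways(6) + ways(5) = 13 + 8 = 21
ways(8) = ways(7) + ways(6) = 21 + 13 = 34
ways(9) = ways(8) + ways(7) = 34 + 21 = 55
ways(10) = ways(9) + ways(8) = 55 + 34 = 89
ways(11) = ways(10) + ways(9) = 89 + 55 = 144
ways(12) = ways(11) + ways(10) = 144 + 89 = 233
ways(13) = ways(12) + ways(11) = 233 + 144 = 377
ways(14) = ways(13) + ways(12) = 377 + 233 = 610
ways(15) = ways(14) + ways(13) = 610 + 377 = 987
ways(16) = ways(15) + ways(14) = 987 + 610 = 1597
ways(17) = ways(16) + ways(15) = 1597 + 987 = 2584
ways(18) = ways(17) + ways(16) = 2584 + 1597 = 4181
ways(19) = ways(18) + ways(17) = 4181 + 2584 = 6765
ways(20) = ways(19) + ways(18) = 6765 + 4181 = 10946
ways(21) = ways(20) + ways(19) = 10946 + 6765 = 17711
ways(22) = ways(21) + ways(20) = 17711 + 10946 = 28657
ways(23) = ways(22) + ways(21) = 28657 + 17711 = 46368
ways(24) = ways(23) + ways(22) = 46368 + 28657 = 75025
ways(25) = ways(24) + ways(23) = 75025 + 46368 = 121393
ways(26) = ways(25) + ways(24) = 121393 + 75025 = 196418
ways(27) = ways(26) + ways(25) = 196418 + 121393 = 317811

317811


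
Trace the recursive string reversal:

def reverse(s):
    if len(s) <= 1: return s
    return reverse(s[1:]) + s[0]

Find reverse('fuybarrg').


reverse('fuybarrg') = reverse('uybarrg') + 'f'
reverse('uybarrg') = reverse('ybarrg') + 'u'
reverse('ybarrg') = reverse('barrg') + 'y'
reverse('barrg') = reverse('arrg') + 'b'
reverse('arrg') = reverse('rrg') + 'a'
reverse('rrg') = reverse('rg') + 'r'
reverse('rg') = reverse('g') + 'r'
reverse('g') = 'g'  (base case)
Concatenating: 'g' + 'r' + 'r' + 'a' + 'b' + 'y' + 'u' + 'f' = 'grrabyuf'

grrabyuf


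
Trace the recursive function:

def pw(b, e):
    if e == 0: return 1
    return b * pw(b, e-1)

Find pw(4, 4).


pw(4, 4)
= 4 * pw(4, 3)
= 4 * 4 * pw(4, 2)
= 4 * 4 * 4 * pw(4, 1)
= 4 * 4 * 4 * 4 * pw(4, 0)
= 4 * 4 * 4 * 4 * 1
= 256

256


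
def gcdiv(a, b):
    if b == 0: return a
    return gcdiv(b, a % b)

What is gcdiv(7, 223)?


gcdiv(7, 223) = gcdiv(223, 7)
gcdiv(223, 7) = gcdiv(7, 6)
gcdiv(7, 6) = gcdiv(6, 1)
gcdiv(6, 1) = gcdiv(1, 0)
gcdiv(1, 0) = 1  (base case)

1


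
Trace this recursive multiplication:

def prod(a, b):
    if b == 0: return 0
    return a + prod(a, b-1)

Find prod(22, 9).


prod(22, 9) = 22 + prod(22, 8)
prod(22, 8) = 22 + prod(22, 7)
prod(22, 7) = 22 + prod(22, 6)
prod(22, 6) = 22 + prod(22, 5)
prod(22, 5) = 22 + prod(22, 4)
prod(22, 4) = 22 + prod(22, 3)
prod(22, 3) = 22 + prod(22, 2)
prod(22, 2) = 22 + prod(22, 1)
prod(22, 1) = 22 + prod(22, 0)
prod(22, 0) = 0  (base case)
Total: 22 + 22 + 22 + 22 + 22 + 22 + 22 + 22 + 22 + 0 = 198

198


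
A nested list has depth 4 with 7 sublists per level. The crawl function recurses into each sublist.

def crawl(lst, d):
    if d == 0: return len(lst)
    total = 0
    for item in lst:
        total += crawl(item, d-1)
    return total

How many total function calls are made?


At depth 0 (root): 1 call
At depth 1: each of 1 parents calls crawl on 7 children = 7 calls
At depth 2: each of 7 parents calls crawl on 7 children = 49 calls
At depth 3: each of 49 parents calls crawl on 7 children = 343 calls
At depth 4: each of 343 parents calls crawl on 7 children = 2401 calls
Total: 1 + 7 + 49 + 343 + 2401 = 2801

2801


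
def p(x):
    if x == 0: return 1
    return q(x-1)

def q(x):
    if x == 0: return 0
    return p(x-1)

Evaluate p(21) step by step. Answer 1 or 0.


p(21) = q(20)
q(20) = p(19)
p(19) = q(18)
q(18) = p(17)
p(17) = q(16)
q(16) = p(15)
p(15) = q(14)
q(14) = p(13)
p(13) = q(12)
q(12) = p(11)
p(11) = q(10)
q(10) = p(9)
p(9) = q(8)
q(8) = p(7)
p(7) = q(6)
q(6) = p(5)
p(5) = q(4)
q(4) = p(3)
p(3) = q(2)
q(2) = p(1)
p(1) = q(0)
q(0) = 0  (base case)
Result: 0

0


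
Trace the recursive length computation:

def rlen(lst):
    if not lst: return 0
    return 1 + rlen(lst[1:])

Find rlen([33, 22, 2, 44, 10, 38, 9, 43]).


rlen([33, 22, 2, 44, 10, 38, 9, 43]) = 1 + rlen([22, 2, 44, 10, 38, 9, 43])
rlen([22, 2, 44, 10, 38, 9, 43]) = 1 + rlen([2, 44, 10, 38, 9, 43])
rlen([2, 44, 10, 38, 9, 43]) = 1 + rlen([44, 10, 38, 9, 43])
rlen([44, 10, 38, 9, 43]) = 1 + rlen([10, 38, 9, 43])
rlen([10, 38, 9, 43]) = 1 + rlen([38, 9, 43])
rlen([38, 9, 43]) = 1 + rlen([9, 43])
rlen([9, 43]) = 1 + rlen([43])
rlen([43]) = 1 + rlen([])
rlen([]) = 0  (base case)
Unwinding: 1 + 1 + 1 + 1 + 1 + 1 + 1 + 1 + 0 = 8

8


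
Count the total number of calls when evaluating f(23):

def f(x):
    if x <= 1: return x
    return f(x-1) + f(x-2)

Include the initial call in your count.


Let C(n) = total calls for f(n)
C(0) = 1, C(1) = 1
C(2) = 1 + C(1) + C(0) = 1 + 1 + 1 = 3
C(3) = 1 + C(2) + C(1) = 1 + 3 + 1 = 5
C(4) = 1 + C(3) + C(2) = 1 + 5 + 3 = 9
C(5) = 1 + C(4) + C(3) = 1 + 9 + 5 = 15
C(6) = 1 + C(5) + C(4) = 1 + 15 + 9 = 25
C(7) = 1 + C(6) + C(5) = 1 + 25 + 15 = 41
C(8) = 1 + C(7) + C(6) = 1 + 41 + 25 = 67
C(9) = 1 + C(8) + C(7) = 1 + 67 + 41 = 109
C(10) = 1 + C(9) + C(8) = 1 + 109 + 67 = 177
C(11) = 1 + C(10) + C(9) = 1 + 177 + 109 = 287
C(12) = 1 + C(11) + C(10) = 1 + 287 + 177 = 465
C(13) = 1 + C(12) + C(11) = 1 + 465 + 287 = 753
C(14) = 1 + C(13) + C(12) = 1 + 753 + 465 = 1219
C(15) = 1 + C(14) + C(13) = 1 + 1219 + 753 = 1973
C(16) = 1 + C(15) + C(14) = 1 + 1973 + 1219 = 3193
C(17) = 1 + C(16) + C(15) = 1 + 3193 + 1973 = 5167
C(18) = 1 + C(17) + C(16) = 1 + 5167 + 3193 = 8361
C(19) = 1 + C(18) + C(17) = 1 + 8361 + 5167 = 13529
C(20) = 1 + C(19) + C(18) = 1 + 13529 + 8361 = 21891
C(21) = 1 + C(20) + C(19) = 1 + 21891 + 13529 = 35421
C(22) = 1 + C(21) + C(20) = 1 + 35421 + 21891 = 57313
C(23) = 1 + C(22) + C(21) = 1 + 57313 + 35421 = 92735

92735


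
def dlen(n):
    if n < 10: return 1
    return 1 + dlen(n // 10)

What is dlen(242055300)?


dlen(242055300) = 1 + dlen(24205530)
dlen(24205530) = 1 + dlen(2420553)
dlen(2420553) = 1 + dlen(242055)
dlen(242055) = 1 + dlen(24205)
dlen(24205) = 1 + dlen(2420)
dlen(2420) = 1 + dlen(242)
dlen(242) = 1 + dlen(24)
dlen(24) = 1 + dlen(2)
dlen(2) = 1  (base case: 2 < 10)
Unwinding: 1 + 1 + 1 + 1 + 1 + 1 + 1 + 1 + 1 = 9

9


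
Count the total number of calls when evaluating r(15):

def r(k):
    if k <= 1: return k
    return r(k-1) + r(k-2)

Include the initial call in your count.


Let C(n) = total calls for r(n)
C(0) = 1, C(1) = 1
C(2) = 1 + C(1) + C(0) = 1 + 1 + 1 = 3
C(3) = 1 + C(2) + C(1) = 1 + 3 + 1 = 5
C(4) = 1 + C(3) + C(2) = 1 + 5 + 3 = 9
C(5) = 1 + C(4) + C(3) = 1 + 9 + 5 = 15
C(6) = 1 + C(5) + C(4) = 1 + 15 + 9 = 25
C(7) = 1 + C(6) + C(5) = 1 + 25 + 15 = 41
C(8) = 1 + C(7) + C(6) = 1 + 41 + 25 = 67
C(9) = 1 + C(8) + C(7) = 1 + 67 + 41 = 109
C(10) = 1 + C(9) + C(8) = 1 + 109 + 67 = 177
C(11) = 1 + C(10) + C(9) = 1 + 177 + 109 = 287
C(12) = 1 + C(11) + C(10) = 1 + 287 + 177 = 465
C(13) = 1 + C(12) + C(11) = 1 + 465 + 287 = 753
C(14) = 1 + C(13) + C(12) = 1 + 753 + 465 = 1219
C(15) = 1 + C(14) + C(13) = 1 + 1219 + 753 = 1973

1973


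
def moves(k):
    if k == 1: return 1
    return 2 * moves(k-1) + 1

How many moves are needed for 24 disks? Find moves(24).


moves(24) = 2 * moves(23) + 1
moves(23) = 2 * moves(22) + 1
moves(22) = 2 * moves(21) + 1
moves(21) = 2 * moves(20) + 1
moves(20) = 2 * moves(19) + 1
moves(19) = 2 * moves(18) + 1
moves(18) = 2 * moves(17) + 1
moves(17) = 2 * moves(16) + 1
moves(16) = 2 * moves(15) + 1
moves(15) = 2 * moves(14) + 1
moves(14) = 2 * moves(13) + 1
moves(13) = 2 * moves(12) + 1
moves(12) = 2 * moves(11) + 1
moves(11) = 2 * moves(10) + 1
moves(10) = 2 * moves(9) + 1
moves(9) = 2 * moves(8) + 1
moves(8) = 2 * moves(7) + 1
moves(7) = 2 * moves(6) + 1
moves(6) = 2 * moves(5) + 1
moves(5) = 2 * moves(4) + 1
moves(4) = 2 * moves(3) + 1
moves(3) = 2 * moves(2) + 1
moves(2) = 2 * moves(1) + 1
moves(1) = 1  (base case)
moves(2) = 2 * 1 + 1 = 3
moves(3) = 2 * 3 + 1 = 7
moves(4) = 2 * 7 + 1 = 15
moves(5) = 2 * 15 + 1 = 31
moves(6) = 2 * 31 + 1 = 63
moves(7) = 2 * 63 + 1 = 127
moves(8) = 2 * 127 + 1 = 255
moves(9) = 2 * 255 + 1 = 511
moves(10) = 2 * 511 + 1 = 1023
moves(11) = 2 * 1023 + 1 = 2047
moves(12) = 2 * 2047 + 1 = 4095
moves(13) = 2 * 4095 + 1 = 8191
moves(14) = 2 * 8191 + 1 = 16383
moves(15) = 2 * 16383 + 1 = 32767
moves(16) = 2 * 32767 + 1 = 65535
moves(17) = 2 * 65535 + 1 = 131071
moves(18) = 2 * 131071 + 1 = 262143
moves(19) = 2 * 262143 + 1 = 524287
moves(20) = 2 * 524287 + 1 = 1048575
moves(21) = 2 * 1048575 + 1 = 2097151
moves(22) = 2 * 2097151 + 1 = 4194303
moves(23) = 2 * 4194303 + 1 = 8388607
moves(24) = 2 * 8388607 + 1 = 16777215

16777215


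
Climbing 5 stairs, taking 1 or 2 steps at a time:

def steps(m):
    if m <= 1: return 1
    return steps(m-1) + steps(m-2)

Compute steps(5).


Building up from base cases:
steps(0) = 1
steps(1) = 1
steps(2) = steps(1) + steps(0) = 1 + 1 = 2
steps(3) = steps(2) + steps(1) = 2 + 1 = 3
steps(4) = steps(3) + steps(2) = 3 + 2 = 5
steps(5) = steps(4) + steps(3) = 5 + 3 = 8

8


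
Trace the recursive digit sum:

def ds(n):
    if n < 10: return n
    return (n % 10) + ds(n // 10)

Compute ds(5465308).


ds(5465308) = 8 + ds(546530)
ds(546530) = 0 + ds(54653)
ds(54653) = 3 + ds(5465)
ds(5465) = 5 + ds(546)
ds(546) = 6 + ds(54)
ds(54) = 4 + ds(5)
ds(5) = 5  (base case)
Total: 8 + 0 + 3 + 5 + 6 + 4 + 5 = 31

31


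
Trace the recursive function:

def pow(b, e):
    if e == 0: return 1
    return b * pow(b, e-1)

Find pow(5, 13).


pow(5, 13)
= 5 * pow(5, 12)
= 5 * 5 * pow(5, 11)
= 5 * 5 * 5 * pow(5, 10)
= 5 * 5 * 5 * 5 * pow(5, 9)
= 5 * 5 * 5 * 5 * 5 * pow(5, 8)
= 5 * 5 * 5 * 5 * 5 * 5 * pow(5, 7)
= 5 * 5 * 5 * 5 * 5 * 5 * 5 * pow(5, 6)
= 5 * 5 * 5 * 5 * 5 * 5 * 5 * 5 * pow(5, 5)
= 5 * 5 * 5 * 5 * 5 * 5 * 5 * 5 * 5 * pow(5, 4)
= 5 * 5 * 5 * 5 * 5 * 5 * 5 * 5 * 5 * 5 * pow(5, 3)
= 5 * 5 * 5 * 5 * 5 * 5 * 5 * 5 * 5 * 5 * 5 * pow(5, 2)
= 5 * 5 * 5 * 5 * 5 * 5 * 5 * 5 * 5 * 5 * 5 * 5 * pow(5, 1)
= 5 * 5 * 5 * 5 * 5 * 5 * 5 * 5 * 5 * 5 * 5 * 5 * 5 * pow(5, 0)
= 5 * 5 * 5 * 5 * 5 * 5 * 5 * 5 * 5 * 5 * 5 * 5 * 5 * 1
= 1220703125

1220703125


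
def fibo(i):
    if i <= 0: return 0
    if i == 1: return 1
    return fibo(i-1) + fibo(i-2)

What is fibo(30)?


Computing fibo(30) bottom-up:
fibo(0) = 0
fibo(1) = 1
fibo(2) = fibo(1) + fibo(0) = 1 + 0 = 1
fibo(3) = fibo(2) + fibo(1) = 1 + 1 = 2
fibo(4) = fibo(3) + fibo(2) = 2 + 1 = 3
fibo(5) = fibo(4) + fibo(3) = 3 + 2 = 5
fibo(6) = fibo(5) + fibo(4) = 5 + 3 = 8
fibo(7) = fibo(6) + fibo(5) = 8 + 5 = 13
fibo(8) = fibo(7) + fibo(6) = 13 + 8 = 21
fibo(9) = fibo(8) + fibo(7) = 21 + 13 = 34
fibo(10) = fibo(9) + fibo(8) = 34 + 21 = 55
fibo(11) = fibo(10) + fibo(9) = 55 + 34 = 89
fibo(12) = fibo(11) + fibo(10) = 89 + 55 = 144
fibo(13) = fibo(12) + fibo(11) = 144 + 89 = 233
fibo(14) = fibo(13) + fibo(12) = 233 + 144 = 377
fibo(15) = fibo(14) + fibo(13) = 377 + 233 = 610
fibo(16) = fibo(15) + fibo(14) = 610 + 377 = 987
fibo(17) = fibo(16) + fibo(15) = 987 + 610 = 1597
fibo(18) = fibo(17) + fibo(16) = 1597 + 987 = 2584
fibo(19) = fibo(18) + fibo(17) = 2584 + 1597 = 4181
fibo(20) = fibo(19) + fibo(18) = 4181 + 2584 = 6765
fibo(21) = fibo(20) + fibo(19) = 6765 + 4181 = 10946
fibo(22) = fibo(21) + fibo(20) = 10946 + 6765 = 17711
fibo(23) = fibo(22) + fibo(21) = 17711 + 10946 = 28657
fibo(24) = fibo(23) + fibo(22) = 28657 + 17711 = 46368
fibo(25) = fibo(24) + fibo(23) = 46368 + 28657 = 75025
fibo(26) = fibo(25) + fibo(24) = 75025 + 46368 = 121393
fibo(27) = fibo(26) + fibo(25) = 121393 + 75025 = 196418
fibo(28) = fibo(27) + fibo(26) = 196418 + 121393 = 317811
fibo(29) = fibo(28) + fibo(27) = 317811 + 196418 = 514229
fibo(30) = fibo(29) + fibo(28) = 514229 + 317811 = 832040

832040


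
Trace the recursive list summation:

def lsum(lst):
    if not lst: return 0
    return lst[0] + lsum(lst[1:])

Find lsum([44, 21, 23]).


lsum([44, 21, 23]) = 44 + lsum([21, 23])
lsum([21, 23]) = 21 + lsum([23])
lsum([23]) = 23 + lsum([])
lsum([]) = 0  (base case)
Total: 44 + 21 + 23 + 0 = 88

88


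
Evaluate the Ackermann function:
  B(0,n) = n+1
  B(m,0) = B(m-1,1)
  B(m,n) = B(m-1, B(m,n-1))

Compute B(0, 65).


B(0, 65) = 66
Result: B(0, 65) = 66

66


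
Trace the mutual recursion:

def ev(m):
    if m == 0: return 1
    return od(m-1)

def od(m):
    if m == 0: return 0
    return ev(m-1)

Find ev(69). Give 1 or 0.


ev(69) = od(68)
od(68) = ev(67)
ev(67) = od(66)
od(66) = ev(65)
ev(65) = od(64)
od(64) = ev(63)
ev(63) = od(62)
od(62) = ev(61)
ev(61) = od(60)
od(60) = ev(59)
ev(59) = od(58)
od(58) = ev(57)
ev(57) = od(56)
od(56) = ev(55)
ev(55) = od(54)
od(54) = ev(53)
ev(53) = od(52)
od(52) = ev(51)
ev(51) = od(50)
od(50) = ev(49)
ev(49) = od(48)
od(48) = ev(47)
ev(47) = od(46)
od(46) = ev(45)
ev(45) = od(44)
od(44) = ev(43)
ev(43) = od(42)
od(42) = ev(41)
ev(41) = od(40)
od(40) = ev(39)
ev(39) = od(38)
od(38) = ev(37)
ev(37) = od(36)
od(36) = ev(35)
ev(35) = od(34)
od(34) = ev(33)
ev(33) = od(32)
od(32) = ev(31)
ev(31) = od(30)
od(30) = ev(29)
ev(29) = od(28)
od(28) = ev(27)
ev(27) = od(26)
od(26) = ev(25)
ev(25) = od(24)
od(24) = ev(23)
ev(23) = od(22)
od(22) = ev(21)
ev(21) = od(20)
od(20) = ev(19)
ev(19) = od(18)
od(18) = ev(17)
ev(17) = od(16)
od(16) = ev(15)
ev(15) = od(14)
od(14) = ev(13)
ev(13) = od(12)
od(12) = ev(11)
ev(11) = od(10)
od(10) = ev(9)
ev(9) = od(8)
od(8) = ev(7)
ev(7) = od(6)
od(6) = ev(5)
ev(5) = od(4)
od(4) = ev(3)
ev(3) = od(2)
od(2) = ev(1)
ev(1) = od(0)
od(0) = 0  (base case)
Result: 0

0
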